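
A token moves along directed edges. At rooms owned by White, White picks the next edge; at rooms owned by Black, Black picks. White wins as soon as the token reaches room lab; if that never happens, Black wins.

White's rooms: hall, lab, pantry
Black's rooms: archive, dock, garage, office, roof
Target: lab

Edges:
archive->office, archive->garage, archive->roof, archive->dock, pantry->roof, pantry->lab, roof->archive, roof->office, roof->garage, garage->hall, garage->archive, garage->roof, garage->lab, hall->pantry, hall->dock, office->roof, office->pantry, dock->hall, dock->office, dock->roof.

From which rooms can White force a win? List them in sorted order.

hall, lab, pantry

A0 = {lab}
A1: add {pantry} — pantry (White) has pantry→lab.
A2: add {hall} — hall (White) has hall→pantry.
A3 = A2; e.g. archive (Black) can still go to office. Fixed point.
White's winning region = {hall, lab, pantry}.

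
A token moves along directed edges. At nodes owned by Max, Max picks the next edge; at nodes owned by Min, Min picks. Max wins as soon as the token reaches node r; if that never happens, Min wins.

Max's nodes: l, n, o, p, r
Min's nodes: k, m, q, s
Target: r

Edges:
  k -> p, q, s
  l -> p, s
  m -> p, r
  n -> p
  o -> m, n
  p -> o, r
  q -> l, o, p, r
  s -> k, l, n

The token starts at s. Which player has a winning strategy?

A0 = {r}
A1: add {p} — p (Max) has p→r.
A2: add {l, m, n} — l (Max) has l→p; m (Min): all of {p, r} already in; n (Max) has n→p.
A3: add {o} — o (Max) has o→m.
A4: add {q} — q (Min): all of {l, o, p, r} already in.
A5 = A4; e.g. k (Min) can still go to s. Fixed point.
s never enters the attractor, so Min can avoid the target forever.

Min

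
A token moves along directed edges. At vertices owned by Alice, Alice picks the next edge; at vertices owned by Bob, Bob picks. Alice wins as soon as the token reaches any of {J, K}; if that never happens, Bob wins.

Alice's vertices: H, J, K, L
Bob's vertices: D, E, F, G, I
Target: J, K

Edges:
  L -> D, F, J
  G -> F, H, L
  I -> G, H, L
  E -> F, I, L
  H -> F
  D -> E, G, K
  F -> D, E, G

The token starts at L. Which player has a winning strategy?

Alice

A0 = {J, K}
A1: add {L} — L (Alice) has L→J.
A2 = A1; e.g. D (Bob) can still go to E. Fixed point.
L ∈ A1, so Alice can force the target.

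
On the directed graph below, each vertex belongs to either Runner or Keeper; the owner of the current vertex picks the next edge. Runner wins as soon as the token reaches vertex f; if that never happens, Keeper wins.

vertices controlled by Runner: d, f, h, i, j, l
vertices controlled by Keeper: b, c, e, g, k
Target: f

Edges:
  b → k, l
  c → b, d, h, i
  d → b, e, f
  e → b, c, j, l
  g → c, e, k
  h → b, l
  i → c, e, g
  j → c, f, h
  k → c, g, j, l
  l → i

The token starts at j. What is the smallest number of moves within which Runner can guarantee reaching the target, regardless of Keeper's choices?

1

A0 = {f}
A1: add {d, j} — d (Runner) has d→f; j (Runner) has j→f.
A2 = A1; e.g. b (Keeper) can still go to k. Fixed point.
j enters the attractor at level 1, so Runner can force the target in 1 move from there.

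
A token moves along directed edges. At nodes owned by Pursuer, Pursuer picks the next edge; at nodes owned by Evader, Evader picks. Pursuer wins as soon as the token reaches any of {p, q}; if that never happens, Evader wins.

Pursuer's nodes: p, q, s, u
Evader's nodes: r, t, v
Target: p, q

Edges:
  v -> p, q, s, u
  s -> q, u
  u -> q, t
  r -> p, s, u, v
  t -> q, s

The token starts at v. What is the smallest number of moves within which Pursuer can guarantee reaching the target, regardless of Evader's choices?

A0 = {p, q}
A1: add {s, u} — s (Pursuer) has s→q; u (Pursuer) has u→q.
A2: add {t, v} — t (Evader): all of {q, s} already in; v (Evader): all of {p, q, s, u} already in.
v enters the attractor at level 2, so Pursuer can force the target in 2 moves from there.

2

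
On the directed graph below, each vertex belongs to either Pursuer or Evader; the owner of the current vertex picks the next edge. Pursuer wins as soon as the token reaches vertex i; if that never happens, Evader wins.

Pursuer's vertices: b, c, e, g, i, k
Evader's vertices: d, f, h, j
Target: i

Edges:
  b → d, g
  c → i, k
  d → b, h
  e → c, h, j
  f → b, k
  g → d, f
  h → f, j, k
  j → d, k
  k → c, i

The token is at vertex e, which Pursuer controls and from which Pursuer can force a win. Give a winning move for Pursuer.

c

A0 = {i}
A1: add {c, k} — c (Pursuer) has c→i; k (Pursuer) has k→i.
A2: add {e} — e (Pursuer) has e→c.
A3 = A2; e.g. b (Pursuer) has no edge into A2. Fixed point.
From e, successor c is in the attractor (rank 1); the other successors h, j are not.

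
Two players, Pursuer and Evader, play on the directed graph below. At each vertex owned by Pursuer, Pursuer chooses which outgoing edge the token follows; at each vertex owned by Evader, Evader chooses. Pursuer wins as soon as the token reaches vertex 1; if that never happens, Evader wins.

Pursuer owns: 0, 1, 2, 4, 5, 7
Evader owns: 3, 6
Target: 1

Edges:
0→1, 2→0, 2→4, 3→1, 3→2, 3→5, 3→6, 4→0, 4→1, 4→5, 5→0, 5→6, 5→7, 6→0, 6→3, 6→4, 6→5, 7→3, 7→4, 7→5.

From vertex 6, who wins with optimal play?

A0 = {1}
A1: add {0, 4} — 0 (Pursuer) has 0→1; 4 (Pursuer) has 4→1.
A2: add {2, 5, 7} — 2 (Pursuer) has 2→0; 5 (Pursuer) has 5→0; 7 (Pursuer) has 7→4.
A3 = A2; e.g. 3 (Evader) can still go to 6. Fixed point.
6 never enters the attractor, so Evader can avoid the target forever.

Evader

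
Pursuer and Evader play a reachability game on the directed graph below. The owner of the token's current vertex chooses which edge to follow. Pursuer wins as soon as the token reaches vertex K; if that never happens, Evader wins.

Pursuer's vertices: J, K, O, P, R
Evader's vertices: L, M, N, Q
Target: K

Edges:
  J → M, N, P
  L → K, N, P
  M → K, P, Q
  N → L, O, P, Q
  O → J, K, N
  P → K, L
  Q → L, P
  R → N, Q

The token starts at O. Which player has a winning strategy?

A0 = {K}
A1: add {O, P} — O (Pursuer) has O→K; P (Pursuer) has P→K.
O ∈ A1, so Pursuer can force the target.

Pursuer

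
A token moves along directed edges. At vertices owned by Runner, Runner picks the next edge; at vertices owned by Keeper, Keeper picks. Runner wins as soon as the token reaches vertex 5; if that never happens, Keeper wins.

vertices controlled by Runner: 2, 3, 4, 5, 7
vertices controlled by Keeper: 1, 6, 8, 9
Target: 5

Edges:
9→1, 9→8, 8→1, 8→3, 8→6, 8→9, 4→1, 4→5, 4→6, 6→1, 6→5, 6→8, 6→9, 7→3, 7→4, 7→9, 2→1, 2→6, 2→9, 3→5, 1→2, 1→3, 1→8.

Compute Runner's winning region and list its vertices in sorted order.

3, 4, 5, 7

A0 = {5}
A1: add {3, 4} — 3 (Runner) has 3→5; 4 (Runner) has 4→5.
A2: add {7} — 7 (Runner) has 7→3.
A3 = A2; e.g. 1 (Keeper) can still go to 2. Fixed point.
Runner's winning region = {3, 4, 5, 7}.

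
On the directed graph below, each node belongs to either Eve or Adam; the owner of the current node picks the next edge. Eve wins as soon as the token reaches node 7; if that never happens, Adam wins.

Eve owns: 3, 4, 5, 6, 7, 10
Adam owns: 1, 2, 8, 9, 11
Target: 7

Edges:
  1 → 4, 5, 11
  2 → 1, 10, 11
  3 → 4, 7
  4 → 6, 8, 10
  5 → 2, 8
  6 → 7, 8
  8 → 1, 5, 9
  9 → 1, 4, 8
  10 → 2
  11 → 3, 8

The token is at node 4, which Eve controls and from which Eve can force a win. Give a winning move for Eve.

6

A0 = {7}
A1: add {3, 6} — 3 (Eve) has 3→7; 6 (Eve) has 6→7.
A2: add {4} — 4 (Eve) has 4→6.
A3 = A2; e.g. 1 (Adam) can still go to 5. Fixed point.
From 4, successor 6 is in the attractor (rank 1); the other successors 8, 10 are not.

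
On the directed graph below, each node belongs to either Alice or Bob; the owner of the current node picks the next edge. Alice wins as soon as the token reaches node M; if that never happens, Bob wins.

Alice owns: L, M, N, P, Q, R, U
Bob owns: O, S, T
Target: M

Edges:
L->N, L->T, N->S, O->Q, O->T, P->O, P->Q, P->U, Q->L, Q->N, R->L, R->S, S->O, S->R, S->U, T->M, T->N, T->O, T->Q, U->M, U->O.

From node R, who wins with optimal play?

A0 = {M}
A1: add {U} — U (Alice) has U→M.
A2: add {P} — P (Alice) has P→U.
A3 = A2; e.g. L (Alice) has no edge into A2. Fixed point.
R never enters the attractor, so Bob can avoid the target forever.

Bob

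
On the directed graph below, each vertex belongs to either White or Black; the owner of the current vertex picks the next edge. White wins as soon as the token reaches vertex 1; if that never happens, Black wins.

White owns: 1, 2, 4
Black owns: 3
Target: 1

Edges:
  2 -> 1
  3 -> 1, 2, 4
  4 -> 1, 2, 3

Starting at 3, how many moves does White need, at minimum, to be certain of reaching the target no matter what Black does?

2

A0 = {1}
A1: add {2, 4} — 2 (White) has 2→1; 4 (White) has 4→1.
A2: add {3} — 3 (Black): all of {1, 2, 4} already in.
A2 = all vertices. Fixed point.
3 enters the attractor at level 2, so White can force the target in 2 moves from there.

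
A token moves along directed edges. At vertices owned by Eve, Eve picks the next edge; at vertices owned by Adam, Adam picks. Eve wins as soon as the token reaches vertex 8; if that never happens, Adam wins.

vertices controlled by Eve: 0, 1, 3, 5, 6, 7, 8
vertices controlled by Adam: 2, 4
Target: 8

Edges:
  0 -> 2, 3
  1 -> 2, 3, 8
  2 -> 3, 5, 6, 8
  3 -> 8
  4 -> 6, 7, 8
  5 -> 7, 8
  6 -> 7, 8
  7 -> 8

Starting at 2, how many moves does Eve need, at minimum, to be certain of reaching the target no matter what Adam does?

A0 = {8}
A1: add {1, 3, 5, 6, 7} — 1 (Eve) has 1→8; 3 (Eve) has 3→8; 5 (Eve) has 5→8; 6 (Eve) has 6→8; 7 (Eve) has 7→8.
A2: add {0, 2, 4} — 0 (Eve) has 0→3; 2 (Adam): all of {3, 5, 6, 8} already in; 4 (Adam): all of {6, 7, 8} already in.
A2 = all vertices. Fixed point.
2 enters the attractor at level 2, so Eve can force the target in 2 moves from there.

2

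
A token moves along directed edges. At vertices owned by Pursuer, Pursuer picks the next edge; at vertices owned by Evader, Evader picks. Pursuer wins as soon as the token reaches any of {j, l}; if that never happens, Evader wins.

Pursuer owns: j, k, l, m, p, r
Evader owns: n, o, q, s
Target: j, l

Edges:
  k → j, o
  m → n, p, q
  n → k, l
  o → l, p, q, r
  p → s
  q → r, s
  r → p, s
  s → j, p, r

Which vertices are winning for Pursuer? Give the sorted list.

j, k, l, m, n

A0 = {j, l}
A1: add {k} — k (Pursuer) has k→j.
A2: add {n} — n (Evader): all of {k, l} already in.
A3: add {m} — m (Pursuer) has m→n.
A4 = A3; e.g. o (Evader) can still go to p. Fixed point.
Pursuer's winning region = {j, k, l, m, n}.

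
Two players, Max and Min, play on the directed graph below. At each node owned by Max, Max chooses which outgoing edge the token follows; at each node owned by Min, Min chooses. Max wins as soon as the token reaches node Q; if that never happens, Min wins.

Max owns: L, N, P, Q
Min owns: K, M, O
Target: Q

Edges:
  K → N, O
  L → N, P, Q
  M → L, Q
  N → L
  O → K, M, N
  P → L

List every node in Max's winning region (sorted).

A0 = {Q}
A1: add {L} — L (Max) has L→Q.
A2: add {M, N, P} — M (Min): all of {L, Q} already in; N (Max) has N→L; P (Max) has P→L.
A3 = A2; e.g. K (Min) can still go to O. Fixed point.
Max's winning region = {L, M, N, P, Q}.

L, M, N, P, Q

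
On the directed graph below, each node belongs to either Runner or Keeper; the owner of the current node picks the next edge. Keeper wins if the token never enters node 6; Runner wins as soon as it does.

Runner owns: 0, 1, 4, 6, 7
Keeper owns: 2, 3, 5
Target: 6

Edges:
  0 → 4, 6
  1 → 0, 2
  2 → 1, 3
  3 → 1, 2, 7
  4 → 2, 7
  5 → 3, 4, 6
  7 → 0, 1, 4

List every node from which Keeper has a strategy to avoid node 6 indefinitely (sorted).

A0 = {6}
A1: add {0} — 0 (Runner) has 0→6.
A2: add {1, 7} — 1 (Runner) has 1→0; 7 (Runner) has 7→0.
A3: add {4} — 4 (Runner) has 4→7.
A4 = A3; e.g. 2 (Keeper) can still go to 3. Fixed point.
Runner's attractor = {0, 1, 4, 6, 7}; Keeper avoids the target exactly from the complement.

2, 3, 5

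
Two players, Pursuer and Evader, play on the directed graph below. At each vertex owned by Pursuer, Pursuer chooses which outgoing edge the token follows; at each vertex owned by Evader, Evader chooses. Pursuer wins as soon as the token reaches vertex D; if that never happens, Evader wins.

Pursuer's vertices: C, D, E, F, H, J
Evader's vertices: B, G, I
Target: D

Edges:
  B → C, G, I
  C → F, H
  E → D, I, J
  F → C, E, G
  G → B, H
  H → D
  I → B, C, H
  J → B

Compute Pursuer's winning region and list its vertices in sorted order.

A0 = {D}
A1: add {E, H} — E (Pursuer) has E→D; H (Pursuer) has H→D.
A2: add {C, F} — C (Pursuer) has C→H; F (Pursuer) has F→E.
A3 = A2; e.g. B (Evader) can still go to G. Fixed point.
Pursuer's winning region = {C, D, E, F, H}.

C, D, E, F, H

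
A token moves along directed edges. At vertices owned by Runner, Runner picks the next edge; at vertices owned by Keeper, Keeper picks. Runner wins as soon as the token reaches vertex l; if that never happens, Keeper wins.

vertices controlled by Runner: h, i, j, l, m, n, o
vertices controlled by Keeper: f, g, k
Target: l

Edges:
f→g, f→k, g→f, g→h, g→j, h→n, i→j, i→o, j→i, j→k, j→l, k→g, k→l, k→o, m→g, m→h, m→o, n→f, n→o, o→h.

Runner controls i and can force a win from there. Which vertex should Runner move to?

j

A0 = {l}
A1: add {j} — j (Runner) has j→l.
A2: add {i} — i (Runner) has i→j.
A3 = A2; e.g. f (Keeper) can still go to g. Fixed point.
From i, successor j is in the attractor (rank 1); the other successor o is not.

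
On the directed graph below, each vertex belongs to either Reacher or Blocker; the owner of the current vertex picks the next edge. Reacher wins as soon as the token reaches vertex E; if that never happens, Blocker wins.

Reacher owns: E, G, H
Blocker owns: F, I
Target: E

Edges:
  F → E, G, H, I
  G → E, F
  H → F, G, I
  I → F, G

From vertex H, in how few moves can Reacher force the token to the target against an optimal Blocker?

2

A0 = {E}
A1: add {G} — G (Reacher) has G→E.
A2: add {H} — H (Reacher) has H→G.
A3 = A2; e.g. F (Blocker) can still go to I. Fixed point.
H enters the attractor at level 2, so Reacher can force the target in 2 moves from there.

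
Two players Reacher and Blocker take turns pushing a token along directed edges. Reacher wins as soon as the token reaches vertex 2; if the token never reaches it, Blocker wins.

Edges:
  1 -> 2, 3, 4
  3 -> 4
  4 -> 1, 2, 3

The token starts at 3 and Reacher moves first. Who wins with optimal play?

Blocker

Track states (vertex, player-to-move).
A0 = {(2,Reacher), (2,Blocker)}
A1: add {(1,Reacher), (4,Reacher)}.
A2: add {(3,Blocker)}.
A3 = A2; e.g. (1,Blocker) stays out. (3,Reacher) never enters ⇒ Blocker avoids the target.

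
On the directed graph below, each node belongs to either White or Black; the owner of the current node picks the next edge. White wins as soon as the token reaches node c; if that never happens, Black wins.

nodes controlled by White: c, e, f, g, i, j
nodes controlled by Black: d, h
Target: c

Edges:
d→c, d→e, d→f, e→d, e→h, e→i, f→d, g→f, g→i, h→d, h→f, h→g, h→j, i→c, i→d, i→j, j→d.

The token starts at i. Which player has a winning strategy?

A0 = {c}
A1: add {i} — i (White) has i→c.
i ∈ A1, so White can force the target.

White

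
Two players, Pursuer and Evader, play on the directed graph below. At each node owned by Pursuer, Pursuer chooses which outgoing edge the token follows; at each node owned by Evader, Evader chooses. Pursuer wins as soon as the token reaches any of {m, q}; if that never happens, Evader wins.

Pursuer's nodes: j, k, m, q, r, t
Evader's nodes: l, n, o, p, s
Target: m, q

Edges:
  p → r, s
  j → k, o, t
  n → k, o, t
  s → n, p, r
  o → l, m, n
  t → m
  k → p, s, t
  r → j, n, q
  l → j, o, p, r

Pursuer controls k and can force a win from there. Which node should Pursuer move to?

t

A0 = {m, q}
A1: add {r, t} — r (Pursuer) has r→q; t (Pursuer) has t→m.
A2: add {j, k} — j (Pursuer) has j→t; k (Pursuer) has k→t.
A3 = A2; e.g. l (Evader) can still go to o. Fixed point.
From k, successor t is in the attractor (rank 1); the other successors p, s are not.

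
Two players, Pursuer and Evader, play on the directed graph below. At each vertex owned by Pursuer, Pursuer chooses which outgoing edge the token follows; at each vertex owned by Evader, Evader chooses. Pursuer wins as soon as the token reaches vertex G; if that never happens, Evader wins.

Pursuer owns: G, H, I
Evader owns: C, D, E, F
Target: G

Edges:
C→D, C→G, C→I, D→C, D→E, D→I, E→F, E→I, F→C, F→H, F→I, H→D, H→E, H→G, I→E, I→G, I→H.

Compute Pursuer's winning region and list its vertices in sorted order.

G, H, I

A0 = {G}
A1: add {H, I} — H (Pursuer) has H→G; I (Pursuer) has I→G.
A2 = A1; e.g. C (Evader) can still go to D. Fixed point.
Pursuer's winning region = {G, H, I}.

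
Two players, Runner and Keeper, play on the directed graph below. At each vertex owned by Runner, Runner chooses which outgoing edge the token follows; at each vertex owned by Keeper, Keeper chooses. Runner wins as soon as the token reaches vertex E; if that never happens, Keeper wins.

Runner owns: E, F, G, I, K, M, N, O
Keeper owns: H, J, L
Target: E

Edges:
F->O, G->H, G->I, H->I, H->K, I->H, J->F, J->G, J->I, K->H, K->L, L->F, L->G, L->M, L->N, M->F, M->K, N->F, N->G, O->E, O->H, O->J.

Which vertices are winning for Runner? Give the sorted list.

A0 = {E}
A1: add {O} — O (Runner) has O→E.
A2: add {F} — F (Runner) has F→O.
A3: add {M, N} — M (Runner) has M→F; N (Runner) has N→F.
A4 = A3; e.g. G (Runner) has no edge into A3. Fixed point.
Runner's winning region = {E, F, M, N, O}.

E, F, M, N, O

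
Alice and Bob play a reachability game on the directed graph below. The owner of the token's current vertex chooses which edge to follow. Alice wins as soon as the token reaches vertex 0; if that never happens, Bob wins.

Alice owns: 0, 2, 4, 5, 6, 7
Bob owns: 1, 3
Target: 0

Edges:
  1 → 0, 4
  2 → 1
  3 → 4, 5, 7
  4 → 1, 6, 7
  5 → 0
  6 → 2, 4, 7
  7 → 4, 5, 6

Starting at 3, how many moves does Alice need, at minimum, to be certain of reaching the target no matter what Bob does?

A0 = {0}
A1: add {5} — 5 (Alice) has 5→0.
A2: add {7} — 7 (Alice) has 7→5.
A3: add {4, 6} — 4 (Alice) has 4→7; 6 (Alice) has 6→7.
A4: add {1, 3} — 1 (Bob): all of {0, 4} already in; 3 (Bob): all of {4, 5, 7} already in.
3 enters the attractor at level 4, so Alice can force the target in 4 moves from there.

4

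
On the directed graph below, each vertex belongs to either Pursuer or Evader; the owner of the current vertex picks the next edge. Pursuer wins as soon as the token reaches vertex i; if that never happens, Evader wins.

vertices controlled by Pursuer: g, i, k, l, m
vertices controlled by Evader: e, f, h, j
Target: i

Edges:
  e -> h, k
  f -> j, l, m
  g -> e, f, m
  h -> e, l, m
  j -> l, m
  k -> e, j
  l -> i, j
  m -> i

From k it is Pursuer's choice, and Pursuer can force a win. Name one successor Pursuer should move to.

A0 = {i}
A1: add {l, m} — l (Pursuer) has l→i; m (Pursuer) has m→i.
A2: add {g, j} — g (Pursuer) has g→m; j (Evader): all of {l, m} already in.
A3: add {f, k} — f (Evader): all of {j, l, m} already in; k (Pursuer) has k→j.
A4 = A3; e.g. e (Evader) can still go to h. Fixed point.
From k, successor j is in the attractor (rank 2); the other successor e is not.

j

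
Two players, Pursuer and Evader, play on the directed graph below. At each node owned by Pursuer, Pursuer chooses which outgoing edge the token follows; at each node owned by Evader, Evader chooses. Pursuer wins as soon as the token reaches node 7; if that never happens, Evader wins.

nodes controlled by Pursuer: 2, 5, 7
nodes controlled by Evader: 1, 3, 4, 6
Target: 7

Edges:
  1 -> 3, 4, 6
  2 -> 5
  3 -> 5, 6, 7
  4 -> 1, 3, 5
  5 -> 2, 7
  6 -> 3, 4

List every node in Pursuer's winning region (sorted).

2, 5, 7

A0 = {7}
A1: add {5} — 5 (Pursuer) has 5→7.
A2: add {2} — 2 (Pursuer) has 2→5.
A3 = A2; e.g. 1 (Evader) can still go to 3. Fixed point.
Pursuer's winning region = {2, 5, 7}.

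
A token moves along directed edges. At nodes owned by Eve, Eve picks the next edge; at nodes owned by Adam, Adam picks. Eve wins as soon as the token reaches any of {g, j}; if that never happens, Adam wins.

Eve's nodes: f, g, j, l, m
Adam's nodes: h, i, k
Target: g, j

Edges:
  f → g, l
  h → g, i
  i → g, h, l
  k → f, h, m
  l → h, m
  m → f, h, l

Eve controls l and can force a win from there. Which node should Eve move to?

A0 = {g, j}
A1: add {f} — f (Eve) has f→g.
A2: add {m} — m (Eve) has m→f.
A3: add {l} — l (Eve) has l→m.
A4 = A3; e.g. h (Adam) can still go to i. Fixed point.
From l, successor m is in the attractor (rank 2); the other successor h is not.

m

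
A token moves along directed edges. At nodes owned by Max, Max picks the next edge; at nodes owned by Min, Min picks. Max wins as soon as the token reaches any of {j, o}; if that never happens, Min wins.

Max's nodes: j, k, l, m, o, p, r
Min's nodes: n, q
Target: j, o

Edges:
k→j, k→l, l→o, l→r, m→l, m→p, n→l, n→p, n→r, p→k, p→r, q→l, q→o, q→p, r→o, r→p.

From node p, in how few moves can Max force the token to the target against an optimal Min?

A0 = {j, o}
A1: add {k, l, r} — k (Max) has k→j; l (Max) has l→o; r (Max) has r→o.
A2: add {m, p} — m (Max) has m→l; p (Max) has p→k.
p enters the attractor at level 2, so Max can force the target in 2 moves from there.

2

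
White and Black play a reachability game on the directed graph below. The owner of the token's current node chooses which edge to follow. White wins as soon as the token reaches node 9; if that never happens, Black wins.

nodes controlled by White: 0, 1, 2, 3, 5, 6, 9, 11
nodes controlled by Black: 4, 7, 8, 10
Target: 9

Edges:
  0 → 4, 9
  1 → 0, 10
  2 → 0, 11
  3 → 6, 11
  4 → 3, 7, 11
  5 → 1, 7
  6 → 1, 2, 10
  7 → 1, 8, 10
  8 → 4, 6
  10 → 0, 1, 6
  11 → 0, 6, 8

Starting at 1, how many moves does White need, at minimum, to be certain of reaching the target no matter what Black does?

A0 = {9}
A1: add {0} — 0 (White) has 0→9.
A2: add {1, 2, 11} — 1 (White) has 1→0; 2 (White) has 2→0; 11 (White) has 11→0.
1 enters the attractor at level 2, so White can force the target in 2 moves from there.

2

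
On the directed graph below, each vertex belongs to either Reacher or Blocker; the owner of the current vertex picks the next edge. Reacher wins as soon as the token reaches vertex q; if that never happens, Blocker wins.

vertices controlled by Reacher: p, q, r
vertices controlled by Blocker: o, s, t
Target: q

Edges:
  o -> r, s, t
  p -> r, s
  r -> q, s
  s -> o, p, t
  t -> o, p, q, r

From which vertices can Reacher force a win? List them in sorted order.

p, q, r

A0 = {q}
A1: add {r} — r (Reacher) has r→q.
A2: add {p} — p (Reacher) has p→r.
A3 = A2; e.g. o (Blocker) can still go to s. Fixed point.
Reacher's winning region = {p, q, r}.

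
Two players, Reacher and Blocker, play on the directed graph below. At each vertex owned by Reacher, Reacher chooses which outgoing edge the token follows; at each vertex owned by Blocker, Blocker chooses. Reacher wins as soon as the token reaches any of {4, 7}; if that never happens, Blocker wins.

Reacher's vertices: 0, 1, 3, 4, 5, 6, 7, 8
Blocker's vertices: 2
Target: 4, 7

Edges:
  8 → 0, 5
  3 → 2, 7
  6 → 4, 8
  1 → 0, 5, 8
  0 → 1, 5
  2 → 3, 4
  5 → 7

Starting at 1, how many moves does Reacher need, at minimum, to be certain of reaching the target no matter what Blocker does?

A0 = {4, 7}
A1: add {3, 5, 6} — 3 (Reacher) has 3→7; 5 (Reacher) has 5→7; 6 (Reacher) has 6→4.
A2: add {0, 1, 2, 8} — 0 (Reacher) has 0→5; 1 (Reacher) has 1→5; 2 (Blocker): all of {3, 4} already in; 8 (Reacher) has 8→5.
A2 = all vertices. Fixed point.
1 enters the attractor at level 2, so Reacher can force the target in 2 moves from there.

2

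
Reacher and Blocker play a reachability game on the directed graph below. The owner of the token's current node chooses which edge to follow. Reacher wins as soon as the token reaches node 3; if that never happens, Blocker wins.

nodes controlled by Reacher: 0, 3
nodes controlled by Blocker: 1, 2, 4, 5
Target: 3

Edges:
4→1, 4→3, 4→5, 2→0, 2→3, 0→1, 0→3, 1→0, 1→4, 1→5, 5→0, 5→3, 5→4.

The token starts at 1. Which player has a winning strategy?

A0 = {3}
A1: add {0} — 0 (Reacher) has 0→3.
A2: add {2} — 2 (Blocker): all of {0, 3} already in.
A3 = A2; e.g. 1 (Blocker) can still go to 4. Fixed point.
1 never enters the attractor, so Blocker can avoid the target forever.

Blocker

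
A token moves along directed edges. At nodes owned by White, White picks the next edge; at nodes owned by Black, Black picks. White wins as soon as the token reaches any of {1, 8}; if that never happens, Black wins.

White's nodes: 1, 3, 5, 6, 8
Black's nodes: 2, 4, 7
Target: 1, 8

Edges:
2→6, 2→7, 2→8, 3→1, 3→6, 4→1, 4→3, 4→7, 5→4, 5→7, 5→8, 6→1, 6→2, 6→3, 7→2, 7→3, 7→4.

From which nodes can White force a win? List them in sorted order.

A0 = {1, 8}
A1: add {3, 5, 6} — 3 (White) has 3→1; 5 (White) has 5→8; 6 (White) has 6→1.
A2 = A1; e.g. 2 (Black) can still go to 7. Fixed point.
White's winning region = {1, 3, 5, 6, 8}.

1, 3, 5, 6, 8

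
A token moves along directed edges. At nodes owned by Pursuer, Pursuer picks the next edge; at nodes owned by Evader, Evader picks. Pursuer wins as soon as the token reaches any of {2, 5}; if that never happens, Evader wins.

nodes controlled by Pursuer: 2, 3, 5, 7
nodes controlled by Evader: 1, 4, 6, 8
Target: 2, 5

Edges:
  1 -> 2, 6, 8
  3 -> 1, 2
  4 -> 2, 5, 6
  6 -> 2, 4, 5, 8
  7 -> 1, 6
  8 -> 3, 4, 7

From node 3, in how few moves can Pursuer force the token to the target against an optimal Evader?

A0 = {2, 5}
A1: add {3} — 3 (Pursuer) has 3→2.
A2 = A1; e.g. 1 (Evader) can still go to 6. Fixed point.
3 enters the attractor at level 1, so Pursuer can force the target in 1 move from there.

1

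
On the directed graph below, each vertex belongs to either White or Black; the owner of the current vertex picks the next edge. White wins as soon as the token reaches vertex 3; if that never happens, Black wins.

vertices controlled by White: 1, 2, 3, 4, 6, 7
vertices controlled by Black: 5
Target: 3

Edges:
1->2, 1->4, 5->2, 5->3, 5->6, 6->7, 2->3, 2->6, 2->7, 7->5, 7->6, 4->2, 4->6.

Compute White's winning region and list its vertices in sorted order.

1, 2, 3, 4

A0 = {3}
A1: add {2} — 2 (White) has 2→3.
A2: add {1, 4} — 1 (White) has 1→2; 4 (White) has 4→2.
A3 = A2; e.g. 5 (Black) can still go to 6. Fixed point.
White's winning region = {1, 2, 3, 4}.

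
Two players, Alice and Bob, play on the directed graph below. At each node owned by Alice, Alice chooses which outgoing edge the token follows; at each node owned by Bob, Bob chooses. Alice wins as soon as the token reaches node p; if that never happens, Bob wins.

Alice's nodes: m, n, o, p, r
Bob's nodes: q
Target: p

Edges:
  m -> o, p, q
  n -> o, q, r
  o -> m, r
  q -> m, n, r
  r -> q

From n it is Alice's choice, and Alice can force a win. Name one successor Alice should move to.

o

A0 = {p}
A1: add {m} — m (Alice) has m→p.
A2: add {o} — o (Alice) has o→m.
A3: add {n} — n (Alice) has n→o.
A4 = A3; e.g. q (Bob) can still go to r. Fixed point.
From n, successor o is in the attractor (rank 2); the other successors q, r are not.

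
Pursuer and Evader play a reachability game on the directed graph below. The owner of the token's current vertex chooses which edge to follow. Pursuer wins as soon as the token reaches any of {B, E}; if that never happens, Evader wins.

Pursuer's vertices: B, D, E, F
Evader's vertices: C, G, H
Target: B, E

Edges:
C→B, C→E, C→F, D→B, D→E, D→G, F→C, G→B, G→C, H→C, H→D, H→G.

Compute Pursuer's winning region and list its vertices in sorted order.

A0 = {B, E}
A1: add {D} — D (Pursuer) has D→B.
A2 = A1; e.g. C (Evader) can still go to F. Fixed point.
Pursuer's winning region = {B, D, E}.

B, D, E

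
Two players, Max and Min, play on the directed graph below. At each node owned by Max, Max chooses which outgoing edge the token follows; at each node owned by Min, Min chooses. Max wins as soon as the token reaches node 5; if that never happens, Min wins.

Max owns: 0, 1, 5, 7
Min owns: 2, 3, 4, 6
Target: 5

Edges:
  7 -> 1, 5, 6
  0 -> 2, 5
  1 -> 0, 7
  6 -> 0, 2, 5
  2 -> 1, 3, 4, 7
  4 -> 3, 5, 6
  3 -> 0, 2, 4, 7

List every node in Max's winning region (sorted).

A0 = {5}
A1: add {0, 7} — 0 (Max) has 0→5; 7 (Max) has 7→5.
A2: add {1} — 1 (Max) has 1→0.
A3 = A2; e.g. 2 (Min) can still go to 3. Fixed point.
Max's winning region = {0, 1, 5, 7}.

0, 1, 5, 7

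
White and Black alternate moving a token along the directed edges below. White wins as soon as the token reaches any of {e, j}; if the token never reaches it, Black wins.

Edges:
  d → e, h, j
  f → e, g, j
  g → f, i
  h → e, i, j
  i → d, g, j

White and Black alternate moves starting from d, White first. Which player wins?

Track states (vertex, player-to-move).
A0 = {(e,White), (e,Black), (j,White), (j,Black)}
A1: add {(d,White), (f,White), (h,White), (i,White)}.
(d,White) ∈ A1 ⇒ White forces the target.

White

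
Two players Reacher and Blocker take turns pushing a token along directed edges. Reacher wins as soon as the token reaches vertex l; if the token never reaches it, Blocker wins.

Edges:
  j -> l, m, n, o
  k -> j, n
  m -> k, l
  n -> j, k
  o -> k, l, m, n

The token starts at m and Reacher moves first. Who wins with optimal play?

Track states (vertex, player-to-move).
A0 = {(l,Reacher), (l,Blocker)}
A1: add {(j,Reacher), (m,Reacher), (o,Reacher)}.
(m,Reacher) ∈ A1 ⇒ Reacher forces the target.

Reacher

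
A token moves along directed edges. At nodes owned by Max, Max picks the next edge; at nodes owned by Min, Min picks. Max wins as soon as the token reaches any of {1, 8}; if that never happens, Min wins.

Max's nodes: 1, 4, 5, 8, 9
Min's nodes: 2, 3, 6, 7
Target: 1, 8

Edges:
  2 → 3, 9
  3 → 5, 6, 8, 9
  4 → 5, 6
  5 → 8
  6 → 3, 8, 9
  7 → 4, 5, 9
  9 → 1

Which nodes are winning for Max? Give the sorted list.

1, 4, 5, 7, 8, 9

A0 = {1, 8}
A1: add {5, 9} — 5 (Max) has 5→8; 9 (Max) has 9→1.
A2: add {4} — 4 (Max) has 4→5.
A3: add {7} — 7 (Min): all of {4, 5, 9} already in.
A4 = A3; e.g. 2 (Min) can still go to 3. Fixed point.
Max's winning region = {1, 4, 5, 7, 8, 9}.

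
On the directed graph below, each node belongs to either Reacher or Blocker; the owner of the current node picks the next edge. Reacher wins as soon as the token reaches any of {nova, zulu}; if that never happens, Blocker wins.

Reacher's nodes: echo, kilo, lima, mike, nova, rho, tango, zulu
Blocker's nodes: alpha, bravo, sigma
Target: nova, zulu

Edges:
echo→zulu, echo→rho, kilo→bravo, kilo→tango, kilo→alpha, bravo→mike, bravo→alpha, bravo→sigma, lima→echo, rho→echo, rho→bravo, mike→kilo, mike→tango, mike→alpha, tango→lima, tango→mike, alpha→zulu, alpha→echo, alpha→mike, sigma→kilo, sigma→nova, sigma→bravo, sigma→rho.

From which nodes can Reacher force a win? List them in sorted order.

A0 = {nova, zulu}
A1: add {echo} — echo (Reacher) has echo→zulu.
A2: add {lima, rho} — lima (Reacher) has lima→echo; rho (Reacher) has rho→echo.
A3: add {tango} — tango (Reacher) has tango→lima.
A4: add {kilo, mike} — kilo (Reacher) has kilo→tango; mike (Reacher) has mike→tango.
A5: add {alpha} — alpha (Blocker): all of {zulu, echo, mike} already in.
A6 = A5; e.g. bravo (Blocker) can still go to sigma. Fixed point.
Reacher's winning region = {alpha, echo, kilo, lima, mike, nova, rho, tango, zulu}.

alpha, echo, kilo, lima, mike, nova, rho, tango, zulu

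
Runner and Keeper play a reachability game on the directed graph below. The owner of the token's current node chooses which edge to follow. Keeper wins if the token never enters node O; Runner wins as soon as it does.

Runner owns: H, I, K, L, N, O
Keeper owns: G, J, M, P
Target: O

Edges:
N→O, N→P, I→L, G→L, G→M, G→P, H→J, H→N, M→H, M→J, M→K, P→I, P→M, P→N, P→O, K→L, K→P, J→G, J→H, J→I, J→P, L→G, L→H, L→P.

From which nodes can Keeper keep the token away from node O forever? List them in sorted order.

A0 = {O}
A1: add {N} — N (Runner) has N→O.
A2: add {H} — H (Runner) has H→N.
A3: add {L} — L (Runner) has L→H.
A4: add {I, K} — I (Runner) has I→L; K (Runner) has K→L.
A5 = A4; e.g. G (Keeper) can still go to M. Fixed point.
Runner's attractor = {H, I, K, L, N, O}; Keeper avoids the target exactly from the complement.

G, J, M, P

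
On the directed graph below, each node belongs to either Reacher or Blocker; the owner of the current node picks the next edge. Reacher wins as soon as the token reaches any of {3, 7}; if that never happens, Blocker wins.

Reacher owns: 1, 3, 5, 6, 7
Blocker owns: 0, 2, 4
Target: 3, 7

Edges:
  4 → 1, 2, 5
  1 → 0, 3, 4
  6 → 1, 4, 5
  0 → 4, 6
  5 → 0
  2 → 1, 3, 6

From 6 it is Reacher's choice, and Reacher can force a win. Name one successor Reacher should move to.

1

A0 = {3, 7}
A1: add {1} — 1 (Reacher) has 1→3.
A2: add {6} — 6 (Reacher) has 6→1.
A3: add {2} — 2 (Blocker): all of {1, 3, 6} already in.
A4 = A3; e.g. 0 (Blocker) can still go to 4. Fixed point.
From 6, successor 1 is in the attractor (rank 1); the other successors 4, 5 are not.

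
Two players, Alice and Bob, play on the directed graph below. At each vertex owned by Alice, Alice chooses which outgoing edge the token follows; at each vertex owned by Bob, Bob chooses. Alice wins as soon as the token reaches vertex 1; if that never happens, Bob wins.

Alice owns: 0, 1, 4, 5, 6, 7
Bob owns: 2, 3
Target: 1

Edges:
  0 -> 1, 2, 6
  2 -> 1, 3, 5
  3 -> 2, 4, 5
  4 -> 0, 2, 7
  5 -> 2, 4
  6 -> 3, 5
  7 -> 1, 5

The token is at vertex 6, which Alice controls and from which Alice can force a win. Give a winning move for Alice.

A0 = {1}
A1: add {0, 7} — 0 (Alice) has 0→1; 7 (Alice) has 7→1.
A2: add {4} — 4 (Alice) has 4→0.
A3: add {5} — 5 (Alice) has 5→4.
A4: add {6} — 6 (Alice) has 6→5.
A5 = A4; e.g. 2 (Bob) can still go to 3. Fixed point.
From 6, successor 5 is in the attractor (rank 3); the other successor 3 is not.

5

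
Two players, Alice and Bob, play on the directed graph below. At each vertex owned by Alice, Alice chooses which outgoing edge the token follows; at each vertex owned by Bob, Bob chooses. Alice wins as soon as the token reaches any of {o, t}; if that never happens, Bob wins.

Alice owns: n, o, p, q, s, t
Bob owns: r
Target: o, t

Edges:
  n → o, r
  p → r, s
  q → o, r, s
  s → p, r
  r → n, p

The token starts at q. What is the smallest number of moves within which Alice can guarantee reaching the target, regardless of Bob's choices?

1

A0 = {o, t}
A1: add {n, q} — n (Alice) has n→o; q (Alice) has q→o.
A2 = A1; e.g. p (Alice) has no edge into A1. Fixed point.
q enters the attractor at level 1, so Alice can force the target in 1 move from there.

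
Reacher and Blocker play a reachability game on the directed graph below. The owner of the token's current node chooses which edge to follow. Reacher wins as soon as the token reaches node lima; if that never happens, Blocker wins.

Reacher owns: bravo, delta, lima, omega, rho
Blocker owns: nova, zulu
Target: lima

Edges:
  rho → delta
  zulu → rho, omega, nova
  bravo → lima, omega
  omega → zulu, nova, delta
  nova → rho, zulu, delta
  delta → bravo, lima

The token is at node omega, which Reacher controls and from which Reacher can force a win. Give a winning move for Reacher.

delta

A0 = {lima}
A1: add {bravo, delta} — bravo (Reacher) has bravo→lima; delta (Reacher) has delta→lima.
A2: add {omega, rho} — rho (Reacher) has rho→delta; omega (Reacher) has omega→delta.
A3 = A2; e.g. zulu (Blocker) can still go to nova. Fixed point.
From omega, successor delta is in the attractor (rank 1); the other successors nova, zulu are not.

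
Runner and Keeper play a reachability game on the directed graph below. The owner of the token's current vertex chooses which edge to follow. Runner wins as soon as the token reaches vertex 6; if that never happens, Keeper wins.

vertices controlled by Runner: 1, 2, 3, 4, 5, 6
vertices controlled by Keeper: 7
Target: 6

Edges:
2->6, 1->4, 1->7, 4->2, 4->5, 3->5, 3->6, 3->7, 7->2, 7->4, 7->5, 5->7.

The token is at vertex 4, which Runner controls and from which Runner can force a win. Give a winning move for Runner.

A0 = {6}
A1: add {2, 3} — 2 (Runner) has 2→6; 3 (Runner) has 3→6.
A2: add {4} — 4 (Runner) has 4→2.
A3: add {1} — 1 (Runner) has 1→4.
A4 = A3; e.g. 5 (Runner) has no edge into A3. Fixed point.
From 4, successor 2 is in the attractor (rank 1); the other successor 5 is not.

2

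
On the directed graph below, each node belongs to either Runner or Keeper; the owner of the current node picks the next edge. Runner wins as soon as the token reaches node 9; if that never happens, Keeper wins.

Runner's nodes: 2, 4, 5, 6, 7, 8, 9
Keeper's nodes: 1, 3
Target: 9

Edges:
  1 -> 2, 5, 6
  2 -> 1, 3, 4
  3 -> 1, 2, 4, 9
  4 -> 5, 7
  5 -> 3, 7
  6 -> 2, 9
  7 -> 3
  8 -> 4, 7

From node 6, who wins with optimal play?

A0 = {9}
A1: add {6} — 6 (Runner) has 6→9.
A2 = A1; e.g. 1 (Keeper) can still go to 2. Fixed point.
6 ∈ A1, so Runner can force the target.

Runner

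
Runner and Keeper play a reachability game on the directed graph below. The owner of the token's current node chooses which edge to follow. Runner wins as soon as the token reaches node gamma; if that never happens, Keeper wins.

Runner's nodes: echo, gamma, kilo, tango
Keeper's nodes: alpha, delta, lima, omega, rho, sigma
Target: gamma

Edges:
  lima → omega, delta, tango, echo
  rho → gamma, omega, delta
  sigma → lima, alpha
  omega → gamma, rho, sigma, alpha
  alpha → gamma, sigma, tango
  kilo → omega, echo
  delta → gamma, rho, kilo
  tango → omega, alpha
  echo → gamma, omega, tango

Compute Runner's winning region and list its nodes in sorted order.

echo, gamma, kilo

A0 = {gamma}
A1: add {echo} — echo (Runner) has echo→gamma.
A2: add {kilo} — kilo (Runner) has kilo→echo.
A3 = A2; e.g. lima (Keeper) can still go to omega. Fixed point.
Runner's winning region = {echo, gamma, kilo}.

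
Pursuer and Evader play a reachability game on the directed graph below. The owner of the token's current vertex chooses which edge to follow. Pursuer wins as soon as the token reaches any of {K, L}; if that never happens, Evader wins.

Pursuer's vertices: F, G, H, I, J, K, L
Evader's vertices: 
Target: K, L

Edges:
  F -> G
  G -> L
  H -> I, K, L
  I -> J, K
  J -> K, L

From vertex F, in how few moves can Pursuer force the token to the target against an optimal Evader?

2

A0 = {K, L}
A1: add {G, H, I, J} — G (Pursuer) has G→L; H (Pursuer) has H→K; I (Pursuer) has I→K; J (Pursuer) has J→K.
A2: add {F} — F (Pursuer) has F→G.
A2 = all vertices. Fixed point.
F enters the attractor at level 2, so Pursuer can force the target in 2 moves from there.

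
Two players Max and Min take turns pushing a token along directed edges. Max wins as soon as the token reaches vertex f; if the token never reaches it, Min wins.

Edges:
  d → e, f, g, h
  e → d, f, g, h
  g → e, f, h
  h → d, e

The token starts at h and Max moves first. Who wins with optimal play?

Track states (vertex, player-to-move).
A0 = {(f,Max), (f,Min)}
A1: add {(d,Max), (e,Max), (g,Max)}.
A2: add {(h,Min)}.
A3 = A2; e.g. (d,Min) stays out. (h,Max) never enters ⇒ Min avoids the target.

Min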